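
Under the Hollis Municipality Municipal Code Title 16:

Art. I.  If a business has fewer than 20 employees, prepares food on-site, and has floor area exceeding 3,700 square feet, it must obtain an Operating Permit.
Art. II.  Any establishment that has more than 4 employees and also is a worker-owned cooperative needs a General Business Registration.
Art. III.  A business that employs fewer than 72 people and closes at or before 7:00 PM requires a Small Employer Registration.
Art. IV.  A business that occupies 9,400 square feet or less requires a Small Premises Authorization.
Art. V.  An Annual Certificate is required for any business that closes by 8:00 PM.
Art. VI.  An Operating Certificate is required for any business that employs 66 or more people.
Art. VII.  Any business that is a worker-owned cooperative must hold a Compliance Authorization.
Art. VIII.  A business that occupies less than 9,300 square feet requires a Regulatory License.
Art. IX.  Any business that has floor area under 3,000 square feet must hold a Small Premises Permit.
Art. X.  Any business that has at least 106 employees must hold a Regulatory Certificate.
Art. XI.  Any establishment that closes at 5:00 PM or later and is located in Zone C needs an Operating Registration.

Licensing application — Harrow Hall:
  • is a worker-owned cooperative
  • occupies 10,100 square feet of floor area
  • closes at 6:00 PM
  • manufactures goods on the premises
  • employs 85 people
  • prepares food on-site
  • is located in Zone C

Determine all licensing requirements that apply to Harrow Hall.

Annual Certificate, Compliance Authorization, General Business Registration, Operating Certificate, Operating Registration

Art. I. employees 85 ≥ 20; prepares food on-site; floor area 10,100 square feet > 3,700 square feet → Operating Permit not required.
Art. II. employees 85 > 4; is a worker-owned cooperative → General Business Registration required.
Art. III. employees 85 ≥ 72; closes 6:00 PM, at/before 7:00 PM → Small Employer Registration not required.
Art. IV. floor area 10,100 square feet > 9,400 square feet → Small Premises Authorization not required.
Art. V. closes 6:00 PM, at/before 8:00 PM → Annual Certificate required.
Art. VI. employees 85 ≥ 66 → Operating Certificate required.
Art. VII. is a worker-owned cooperative → Compliance Authorization required.
Art. VIII. floor area 10,100 square feet ≥ 9,300 square feet → Regulatory License not required.
Art. IX. floor area 10,100 square feet ≥ 3,000 square feet → Small Premises Permit not required.
Art. X. employees 85 < 106 → Regulatory Certificate not required.
Art. XI. closes 6:00 PM, after 5:00 PM; is located in Zone C → Operating Registration required.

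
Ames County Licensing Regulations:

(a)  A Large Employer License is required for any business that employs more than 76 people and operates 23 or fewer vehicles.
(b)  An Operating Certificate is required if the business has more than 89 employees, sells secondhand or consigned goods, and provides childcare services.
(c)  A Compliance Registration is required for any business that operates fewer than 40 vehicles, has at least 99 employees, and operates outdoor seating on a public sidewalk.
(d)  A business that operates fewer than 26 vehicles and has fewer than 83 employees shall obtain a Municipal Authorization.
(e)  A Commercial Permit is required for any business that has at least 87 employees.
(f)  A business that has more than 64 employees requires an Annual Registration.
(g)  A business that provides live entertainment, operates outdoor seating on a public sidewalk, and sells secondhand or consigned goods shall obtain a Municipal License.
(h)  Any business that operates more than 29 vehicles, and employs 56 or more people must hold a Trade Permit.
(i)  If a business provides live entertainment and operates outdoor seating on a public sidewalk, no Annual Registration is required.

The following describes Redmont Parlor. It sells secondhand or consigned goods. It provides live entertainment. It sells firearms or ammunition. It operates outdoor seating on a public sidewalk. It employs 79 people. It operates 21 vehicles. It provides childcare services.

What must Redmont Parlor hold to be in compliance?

Large Employer License, Municipal Authorization, Municipal License

(a) employees 79 > 76; vehicles 21 ≤ 23 → Large Employer License required.
(b) employees 79 ≤ 89; sells secondhand or consigned goods; provides childcare services → Operating Certificate not required.
(c) vehicles 21 < 40; employees 79 < 99; operates outdoor seating on a public sidewalk → Compliance Registration not required.
(d) vehicles 21 < 26; employees 79 < 83 → Municipal Authorization required.
(e) employees 79 < 87 → Commercial Permit not required.
(f) employees 79 > 64 → Annual Registration required.
(g) provides live entertainment; operates outdoor seating on a public sidewalk; sells secondhand or consigned goods → Municipal License required.
(h) vehicles 21 ≤ 29; employees 79 ≥ 56 → Trade Permit not required.
(i) provides live entertainment; operates outdoor seating on a public sidewalk → exempt from Annual Registration.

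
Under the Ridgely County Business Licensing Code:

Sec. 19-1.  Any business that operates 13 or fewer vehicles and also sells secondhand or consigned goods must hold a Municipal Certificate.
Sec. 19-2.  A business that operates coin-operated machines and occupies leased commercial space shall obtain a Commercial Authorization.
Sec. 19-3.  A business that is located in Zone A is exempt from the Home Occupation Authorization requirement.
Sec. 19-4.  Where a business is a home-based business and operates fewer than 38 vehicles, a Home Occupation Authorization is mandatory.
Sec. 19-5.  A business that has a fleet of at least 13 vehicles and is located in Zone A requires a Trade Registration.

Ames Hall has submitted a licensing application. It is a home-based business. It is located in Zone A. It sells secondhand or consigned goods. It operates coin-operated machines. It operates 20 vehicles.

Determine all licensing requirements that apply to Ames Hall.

Trade Registration

Sec. 19-1. vehicles 20 > 13; sells secondhand or consigned goods → Municipal Certificate not required.
Sec. 19-2. operates coin-operated machines; is a home-based business (not: occupies leased commercial space) → Commercial Authorization not required.
Sec. 19-3. is located in Zone A → exempt from Home Occupation Authorization.
Sec. 19-4. is a home-based business; vehicles 20 < 38 → Home Occupation Authorization required.
Sec. 19-5. vehicles 20 ≥ 13; is located in Zone A → Trade Registration required.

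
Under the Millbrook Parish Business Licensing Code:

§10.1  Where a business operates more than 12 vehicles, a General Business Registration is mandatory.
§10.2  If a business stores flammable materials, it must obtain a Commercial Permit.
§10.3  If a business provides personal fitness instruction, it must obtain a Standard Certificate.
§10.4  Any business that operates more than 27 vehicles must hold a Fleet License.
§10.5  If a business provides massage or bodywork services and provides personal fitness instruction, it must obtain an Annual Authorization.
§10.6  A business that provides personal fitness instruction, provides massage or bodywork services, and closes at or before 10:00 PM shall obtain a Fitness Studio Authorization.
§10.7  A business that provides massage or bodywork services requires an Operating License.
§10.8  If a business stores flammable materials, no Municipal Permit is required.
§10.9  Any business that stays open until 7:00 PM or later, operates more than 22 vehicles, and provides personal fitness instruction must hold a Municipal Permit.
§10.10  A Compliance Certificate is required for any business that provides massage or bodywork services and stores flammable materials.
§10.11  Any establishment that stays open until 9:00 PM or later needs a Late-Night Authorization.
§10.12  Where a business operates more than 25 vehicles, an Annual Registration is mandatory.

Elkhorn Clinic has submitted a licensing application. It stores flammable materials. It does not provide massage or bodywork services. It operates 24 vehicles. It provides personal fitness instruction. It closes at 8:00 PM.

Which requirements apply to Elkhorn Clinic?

§10.1 vehicles 24 > 12 → General Business Registration required.
§10.2 stores flammable materials → Commercial Permit required.
§10.3 provides personal fitness instruction → Standard Certificate required.
§10.4 vehicles 24 ≤ 27 → Fleet License not required.
§10.5 does not provide massage or bodywork services; provides personal fitness instruction → Annual Authorization not required.
§10.6 provides personal fitness instruction; does not provide massage or bodywork services; closes 8:00 PM, at/before 10:00 PM → Fitness Studio Authorization not required.
§10.7 does not provide massage or bodywork services → Operating License not required.
§10.8 stores flammable materials → exempt from Municipal Permit.
§10.9 closes 8:00 PM, after 7:00 PM; vehicles 24 > 22; provides personal fitness instruction → Municipal Permit required.
§10.10 does not provide massage or bodywork services; stores flammable materials → Compliance Certificate not required.
§10.11 closes 8:00 PM, at/before 9:00 PM → Late-Night Authorization not required.
§10.12 vehicles 24 ≤ 25 → Annual Registration not required.

Commercial Permit, General Business Registration, Standard Certificate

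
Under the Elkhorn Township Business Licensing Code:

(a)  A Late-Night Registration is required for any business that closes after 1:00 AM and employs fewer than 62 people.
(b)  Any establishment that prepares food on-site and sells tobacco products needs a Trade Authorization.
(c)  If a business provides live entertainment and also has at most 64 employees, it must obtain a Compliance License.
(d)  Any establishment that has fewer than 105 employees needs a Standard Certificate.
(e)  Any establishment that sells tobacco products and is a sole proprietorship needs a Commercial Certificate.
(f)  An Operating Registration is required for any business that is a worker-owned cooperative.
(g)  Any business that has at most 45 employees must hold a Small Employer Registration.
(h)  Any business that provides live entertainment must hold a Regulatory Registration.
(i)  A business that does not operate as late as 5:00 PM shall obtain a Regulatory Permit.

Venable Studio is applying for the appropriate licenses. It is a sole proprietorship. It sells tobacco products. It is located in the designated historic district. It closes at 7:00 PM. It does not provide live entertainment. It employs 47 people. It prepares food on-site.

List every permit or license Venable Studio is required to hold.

(a) closes 7:00 PM, at/before 1:00 AM; employees 47 < 62 → Late-Night Registration not required.
(b) prepares food on-site; sells tobacco products → Trade Authorization required.
(c) does not provide live entertainment; employees 47 ≤ 64 → Compliance License not required.
(d) employees 47 < 105 → Standard Certificate required.
(e) sells tobacco products; is a sole proprietorship → Commercial Certificate required.
(f) is a sole proprietorship (not: is a worker-owned cooperative) → Operating Registration not required.
(g) employees 47 > 45 → Small Employer Registration not required.
(h) does not provide live entertainment → Regulatory Registration not required.
(i) closes 7:00 PM, after 5:00 PM → Regulatory Permit not required.

Commercial Certificate, Standard Certificate, Trade Authorization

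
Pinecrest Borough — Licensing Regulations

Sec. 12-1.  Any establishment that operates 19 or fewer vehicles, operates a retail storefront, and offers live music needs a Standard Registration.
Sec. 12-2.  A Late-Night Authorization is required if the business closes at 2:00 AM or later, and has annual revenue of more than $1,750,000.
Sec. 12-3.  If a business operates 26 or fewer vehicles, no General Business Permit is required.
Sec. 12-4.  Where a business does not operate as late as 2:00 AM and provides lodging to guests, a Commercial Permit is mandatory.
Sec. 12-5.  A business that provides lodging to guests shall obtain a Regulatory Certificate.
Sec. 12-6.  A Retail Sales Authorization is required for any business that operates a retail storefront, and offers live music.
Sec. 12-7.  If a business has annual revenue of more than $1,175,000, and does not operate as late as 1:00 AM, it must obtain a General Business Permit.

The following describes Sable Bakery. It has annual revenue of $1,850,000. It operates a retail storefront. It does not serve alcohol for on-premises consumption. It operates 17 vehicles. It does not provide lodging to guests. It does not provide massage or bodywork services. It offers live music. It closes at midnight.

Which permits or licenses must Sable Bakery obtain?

Sec. 12-1. vehicles 17 ≤ 19; operates a retail storefront; offers live music → Standard Registration required.
Sec. 12-2. closes midnight, at/before 2:00 AM; revenue $1,850,000 > $1,750,000 → Late-Night Authorization not required.
Sec. 12-3. vehicles 17 ≤ 26 → exempt from General Business Permit.
Sec. 12-4. closes midnight, at/before 2:00 AM; does not provide lodging to guests → Commercial Permit not required.
Sec. 12-5. does not provide lodging to guests → Regulatory Certificate not required.
Sec. 12-6. operates a retail storefront; offers live music → Retail Sales Authorization required.
Sec. 12-7. revenue $1,850,000 > $1,175,000; closes midnight, at/before 1:00 AM → General Business Permit required.

Retail Sales Authorization, Standard Registration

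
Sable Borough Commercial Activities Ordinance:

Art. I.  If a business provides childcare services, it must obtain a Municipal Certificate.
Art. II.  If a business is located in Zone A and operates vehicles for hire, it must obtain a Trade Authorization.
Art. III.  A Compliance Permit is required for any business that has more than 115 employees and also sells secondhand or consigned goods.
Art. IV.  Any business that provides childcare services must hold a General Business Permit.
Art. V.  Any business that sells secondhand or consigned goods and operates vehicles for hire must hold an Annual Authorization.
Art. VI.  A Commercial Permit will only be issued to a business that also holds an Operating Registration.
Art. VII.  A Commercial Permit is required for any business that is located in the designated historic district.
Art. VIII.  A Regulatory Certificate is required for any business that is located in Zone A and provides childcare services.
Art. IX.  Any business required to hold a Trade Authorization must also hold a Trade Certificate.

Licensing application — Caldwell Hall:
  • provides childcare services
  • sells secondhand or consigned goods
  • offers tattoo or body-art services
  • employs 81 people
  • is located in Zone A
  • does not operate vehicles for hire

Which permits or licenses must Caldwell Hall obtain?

General Business Permit, Municipal Certificate, Regulatory Certificate

Art. I. provides childcare services → Municipal Certificate required.
Art. II. is located in Zone A; does not operate vehicles for hire → Trade Authorization not required.
Art. III. employees 81 ≤ 115; sells secondhand or consigned goods → Compliance Permit not required.
Art. IV. provides childcare services → General Business Permit required.
Art. V. sells secondhand or consigned goods; does not operate vehicles for hire → Annual Authorization not required.
Art. VI. Commercial Permit is not required → no effect.
Art. VII. is located in Zone A (not: is located in the designated historic district) → Commercial Permit not required.
Art. VIII. is located in Zone A; provides childcare services → Regulatory Certificate required.
Art. IX. Trade Authorization is not required → no effect.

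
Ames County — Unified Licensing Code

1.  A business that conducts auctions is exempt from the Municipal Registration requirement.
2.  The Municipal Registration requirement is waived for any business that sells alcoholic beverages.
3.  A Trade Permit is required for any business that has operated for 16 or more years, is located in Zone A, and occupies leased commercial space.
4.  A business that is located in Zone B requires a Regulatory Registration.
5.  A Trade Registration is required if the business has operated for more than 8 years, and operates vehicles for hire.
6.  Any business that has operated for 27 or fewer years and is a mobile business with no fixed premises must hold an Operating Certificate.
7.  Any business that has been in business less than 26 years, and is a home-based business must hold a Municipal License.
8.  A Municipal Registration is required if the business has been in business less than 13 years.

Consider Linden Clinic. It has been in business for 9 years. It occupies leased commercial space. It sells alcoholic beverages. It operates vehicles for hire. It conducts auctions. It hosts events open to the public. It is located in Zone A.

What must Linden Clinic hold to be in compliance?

1. conducts auctions → exempt from Municipal Registration.
2. sells alcoholic beverages → exempt from Municipal Registration.
3. years in business 9 < 16; is located in Zone A; occupies leased commercial space → Trade Permit not required.
4. is located in Zone A (not: is located in Zone B) → Regulatory Registration not required.
5. years in business 9 > 8; operates vehicles for hire → Trade Registration required.
6. years in business 9 ≤ 27; occupies leased commercial space (not: is a mobile business with no fixed premises) → Operating Certificate not required.
7. years in business 9 < 26; occupies leased commercial space (not: is a home-based business) → Municipal License not required.
8. years in business 9 < 13 → Municipal Registration required.

Trade Registration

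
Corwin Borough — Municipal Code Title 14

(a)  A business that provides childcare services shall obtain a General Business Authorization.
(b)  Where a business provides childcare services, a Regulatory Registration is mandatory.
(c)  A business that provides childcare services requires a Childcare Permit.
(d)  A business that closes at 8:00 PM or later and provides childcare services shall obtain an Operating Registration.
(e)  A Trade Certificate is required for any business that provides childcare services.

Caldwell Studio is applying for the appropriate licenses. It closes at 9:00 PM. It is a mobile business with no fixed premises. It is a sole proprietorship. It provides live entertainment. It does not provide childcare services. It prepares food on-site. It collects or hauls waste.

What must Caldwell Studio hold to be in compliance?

None

(a) does not provide childcare services → General Business Authorization not required.
(b) does not provide childcare services → Regulatory Registration not required.
(c) does not provide childcare services → Childcare Permit not required.
(d) closes 9:00 PM, after 8:00 PM; does not provide childcare services → Operating Registration not required.
(e) does not provide childcare services → Trade Certificate not required.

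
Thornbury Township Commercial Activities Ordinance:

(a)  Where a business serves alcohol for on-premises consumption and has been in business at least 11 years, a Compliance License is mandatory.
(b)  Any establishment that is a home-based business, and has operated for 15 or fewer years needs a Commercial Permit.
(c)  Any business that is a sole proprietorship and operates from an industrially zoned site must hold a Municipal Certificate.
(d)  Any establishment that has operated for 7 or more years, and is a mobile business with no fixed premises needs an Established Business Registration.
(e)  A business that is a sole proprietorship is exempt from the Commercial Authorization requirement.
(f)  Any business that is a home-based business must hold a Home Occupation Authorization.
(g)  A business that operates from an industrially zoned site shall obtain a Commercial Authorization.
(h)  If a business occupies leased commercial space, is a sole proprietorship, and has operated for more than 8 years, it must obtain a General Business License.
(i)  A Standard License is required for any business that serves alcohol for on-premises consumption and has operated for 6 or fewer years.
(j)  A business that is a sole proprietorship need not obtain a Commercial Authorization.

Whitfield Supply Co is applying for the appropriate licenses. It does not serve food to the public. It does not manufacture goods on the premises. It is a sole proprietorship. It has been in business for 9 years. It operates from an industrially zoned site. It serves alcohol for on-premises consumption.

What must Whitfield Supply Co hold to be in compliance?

(a) serves alcohol for on-premises consumption; years in business 9 < 11 → Compliance License not required.
(b) operates from an industrially zoned site (not: is a home-based business); years in business 9 ≤ 15 → Commercial Permit not required.
(c) is a sole proprietorship; operates from an industrially zoned site → Municipal Certificate required.
(d) years in business 9 ≥ 7; operates from an industrially zoned site (not: is a mobile business with no fixed premises) → Established Business Registration not required.
(e) is a sole proprietorship → exempt from Commercial Authorization.
(f) operates from an industrially zoned site (not: is a home-based business) → Home Occupation Authorization not required.
(g) operates from an industrially zoned site → Commercial Authorization required.
(h) operates from an industrially zoned site (not: occupies leased commercial space); is a sole proprietorship; years in business 9 > 8 → General Business License not required.
(i) serves alcohol for on-premises consumption; years in business 9 > 6 → Standard License not required.
(j) is a sole proprietorship → exempt from Commercial Authorization.

Municipal Certificate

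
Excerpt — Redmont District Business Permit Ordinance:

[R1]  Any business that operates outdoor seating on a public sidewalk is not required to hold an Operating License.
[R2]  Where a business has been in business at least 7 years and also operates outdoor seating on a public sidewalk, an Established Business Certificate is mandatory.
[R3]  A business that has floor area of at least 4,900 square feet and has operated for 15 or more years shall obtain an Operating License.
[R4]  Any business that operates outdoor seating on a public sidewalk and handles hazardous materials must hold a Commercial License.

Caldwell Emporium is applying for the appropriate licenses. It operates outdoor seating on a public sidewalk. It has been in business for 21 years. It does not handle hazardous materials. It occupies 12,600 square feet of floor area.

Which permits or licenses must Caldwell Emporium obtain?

Established Business Certificate

[R1] operates outdoor seating on a public sidewalk → exempt from Operating License.
[R2] years in business 21 ≥ 7; operates outdoor seating on a public sidewalk → Established Business Certificate required.
[R3] floor area 12,600 square feet ≥ 4,900 square feet; years in business 21 ≥ 15 → Operating License required.
[R4] operates outdoor seating on a public sidewalk; does not handle hazardous materials → Commercial License not required.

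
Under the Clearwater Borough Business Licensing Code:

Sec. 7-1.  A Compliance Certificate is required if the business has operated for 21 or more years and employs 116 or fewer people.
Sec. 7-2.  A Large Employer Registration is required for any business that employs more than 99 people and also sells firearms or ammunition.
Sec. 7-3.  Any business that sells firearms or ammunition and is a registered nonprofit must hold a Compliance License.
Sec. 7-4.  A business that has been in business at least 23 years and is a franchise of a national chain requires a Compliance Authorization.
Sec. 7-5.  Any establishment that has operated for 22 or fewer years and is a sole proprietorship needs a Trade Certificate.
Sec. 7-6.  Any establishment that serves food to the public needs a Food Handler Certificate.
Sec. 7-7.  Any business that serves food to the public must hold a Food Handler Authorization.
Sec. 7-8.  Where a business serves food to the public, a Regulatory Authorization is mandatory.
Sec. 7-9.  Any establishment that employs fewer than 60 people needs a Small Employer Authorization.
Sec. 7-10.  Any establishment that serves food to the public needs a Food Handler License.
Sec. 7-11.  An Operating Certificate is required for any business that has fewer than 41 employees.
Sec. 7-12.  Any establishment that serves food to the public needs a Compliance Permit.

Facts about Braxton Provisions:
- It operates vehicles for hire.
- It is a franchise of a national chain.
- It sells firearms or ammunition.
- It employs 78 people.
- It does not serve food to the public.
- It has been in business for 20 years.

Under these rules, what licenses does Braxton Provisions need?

None

Sec. 7-1. years in business 20 < 21; employees 78 ≤ 116 → Compliance Certificate not required.
Sec. 7-2. employees 78 ≤ 99; sells firearms or ammunition → Large Employer Registration not required.
Sec. 7-3. sells firearms or ammunition; is a franchise of a national chain (not: is a registered nonprofit) → Compliance License not required.
Sec. 7-4. years in business 20 < 23; is a franchise of a national chain → Compliance Authorization not required.
Sec. 7-5. years in business 20 ≤ 22; is a franchise of a national chain (not: is a sole proprietorship) → Trade Certificate not required.
Sec. 7-6. does not serve food to the public → Food Handler Certificate not required.
Sec. 7-7. does not serve food to the public → Food Handler Authorization not required.
Sec. 7-8. does not serve food to the public → Regulatory Authorization not required.
Sec. 7-9. employees 78 ≥ 60 → Small Employer Authorization not required.
Sec. 7-10. does not serve food to the public → Food Handler License not required.
Sec. 7-11. employees 78 ≥ 41 → Operating Certificate not required.
Sec. 7-12. does not serve food to the public → Compliance Permit not required.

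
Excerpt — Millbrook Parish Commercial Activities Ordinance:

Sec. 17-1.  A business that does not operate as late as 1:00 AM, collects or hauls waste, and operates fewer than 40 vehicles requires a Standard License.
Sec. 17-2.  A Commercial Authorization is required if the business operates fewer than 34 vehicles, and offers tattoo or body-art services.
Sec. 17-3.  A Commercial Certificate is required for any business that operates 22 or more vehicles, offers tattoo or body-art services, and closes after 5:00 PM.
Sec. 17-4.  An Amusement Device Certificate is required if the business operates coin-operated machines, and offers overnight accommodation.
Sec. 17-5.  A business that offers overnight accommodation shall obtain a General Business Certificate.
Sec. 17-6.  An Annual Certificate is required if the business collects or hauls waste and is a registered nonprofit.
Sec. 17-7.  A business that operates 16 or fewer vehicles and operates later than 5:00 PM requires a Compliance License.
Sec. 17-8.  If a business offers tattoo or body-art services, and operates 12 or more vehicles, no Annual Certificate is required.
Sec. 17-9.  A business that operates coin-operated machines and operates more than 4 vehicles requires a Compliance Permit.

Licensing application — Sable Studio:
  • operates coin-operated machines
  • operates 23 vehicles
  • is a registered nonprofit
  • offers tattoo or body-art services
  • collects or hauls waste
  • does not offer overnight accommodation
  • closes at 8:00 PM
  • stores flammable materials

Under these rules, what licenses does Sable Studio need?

Commercial Authorization, Commercial Certificate, Compliance Permit, Standard License

Sec. 17-1. closes 8:00 PM, at/before 1:00 AM; collects or hauls waste; vehicles 23 < 40 → Standard License required.
Sec. 17-2. vehicles 23 < 34; offers tattoo or body-art services → Commercial Authorization required.
Sec. 17-3. vehicles 23 ≥ 22; offers tattoo or body-art services; closes 8:00 PM, after 5:00 PM → Commercial Certificate required.
Sec. 17-4. operates coin-operated machines; does not offer overnight accommodation → Amusement Device Certificate not required.
Sec. 17-5. does not offer overnight accommodation → General Business Certificate not required.
Sec. 17-6. collects or hauls waste; is a registered nonprofit → Annual Certificate required.
Sec. 17-7. vehicles 23 > 16; closes 8:00 PM, after 5:00 PM → Compliance License not required.
Sec. 17-8. offers tattoo or body-art services; vehicles 23 ≥ 12 → exempt from Annual Certificate.
Sec. 17-9. operates coin-operated machines; vehicles 23 > 4 → Compliance Permit required.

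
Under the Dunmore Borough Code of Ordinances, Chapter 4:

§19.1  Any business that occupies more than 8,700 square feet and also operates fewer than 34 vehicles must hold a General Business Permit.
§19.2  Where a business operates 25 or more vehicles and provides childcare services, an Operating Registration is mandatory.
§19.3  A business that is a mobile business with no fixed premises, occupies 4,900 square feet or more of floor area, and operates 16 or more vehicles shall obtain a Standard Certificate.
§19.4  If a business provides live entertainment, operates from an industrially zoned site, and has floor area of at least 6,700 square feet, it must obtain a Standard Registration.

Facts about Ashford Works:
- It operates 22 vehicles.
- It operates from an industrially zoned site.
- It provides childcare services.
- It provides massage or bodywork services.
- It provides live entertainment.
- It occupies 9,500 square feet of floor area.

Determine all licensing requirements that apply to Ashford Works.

§19.1 floor area 9,500 square feet > 8,700 square feet; vehicles 22 < 34 → General Business Permit required.
§19.2 vehicles 22 < 25; provides childcare services → Operating Registration not required.
§19.3 operates from an industrially zoned site (not: is a mobile business with no fixed premises); floor area 9,500 square feet ≥ 4,900 square feet; vehicles 22 ≥ 16 → Standard Certificate not required.
§19.4 provides live entertainment; operates from an industrially zoned site; floor area 9,500 square feet ≥ 6,700 square feet → Standard Registration required.

General Business Permit, Standard Registration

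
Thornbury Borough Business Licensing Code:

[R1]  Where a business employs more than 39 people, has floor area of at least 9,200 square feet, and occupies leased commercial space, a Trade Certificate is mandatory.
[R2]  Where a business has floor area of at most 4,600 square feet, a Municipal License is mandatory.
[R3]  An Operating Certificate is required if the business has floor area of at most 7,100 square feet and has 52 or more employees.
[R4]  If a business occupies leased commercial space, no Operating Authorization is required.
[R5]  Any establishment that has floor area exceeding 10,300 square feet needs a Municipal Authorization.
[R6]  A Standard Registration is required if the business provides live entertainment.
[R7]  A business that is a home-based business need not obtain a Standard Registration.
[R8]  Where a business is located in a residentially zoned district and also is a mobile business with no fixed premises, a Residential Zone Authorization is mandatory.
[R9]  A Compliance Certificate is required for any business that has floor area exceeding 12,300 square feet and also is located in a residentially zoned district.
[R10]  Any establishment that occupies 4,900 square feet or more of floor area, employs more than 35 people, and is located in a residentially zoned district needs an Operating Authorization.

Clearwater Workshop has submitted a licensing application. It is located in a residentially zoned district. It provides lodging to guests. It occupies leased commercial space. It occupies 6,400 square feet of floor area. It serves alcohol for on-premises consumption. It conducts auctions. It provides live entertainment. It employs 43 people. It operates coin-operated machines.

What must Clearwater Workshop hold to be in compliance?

[R1] employees 43 > 39; floor area 6,400 square feet < 9,200 square feet; occupies leased commercial space → Trade Certificate not required.
[R2] floor area 6,400 square feet > 4,600 square feet → Municipal License not required.
[R3] floor area 6,400 square feet ≤ 7,100 square feet; employees 43 < 52 → Operating Certificate not required.
[R4] occupies leased commercial space → exempt from Operating Authorization.
[R5] floor area 6,400 square feet ≤ 10,300 square feet → Municipal Authorization not required.
[R6] provides live entertainment → Standard Registration required.
[R7] occupies leased commercial space (not: is a home-based business) → Standard Registration exemption does not apply.
[R8] is located in a residentially zoned district; occupies leased commercial space (not: is a mobile business with no fixed premises) → Residential Zone Authorization not required.
[R9] floor area 6,400 square feet ≤ 12,300 square feet; is located in a residentially zoned district → Compliance Certificate not required.
[R10] floor area 6,400 square feet ≥ 4,900 square feet; employees 43 > 35; is located in a residentially zoned district → Operating Authorization required.

Standard Registration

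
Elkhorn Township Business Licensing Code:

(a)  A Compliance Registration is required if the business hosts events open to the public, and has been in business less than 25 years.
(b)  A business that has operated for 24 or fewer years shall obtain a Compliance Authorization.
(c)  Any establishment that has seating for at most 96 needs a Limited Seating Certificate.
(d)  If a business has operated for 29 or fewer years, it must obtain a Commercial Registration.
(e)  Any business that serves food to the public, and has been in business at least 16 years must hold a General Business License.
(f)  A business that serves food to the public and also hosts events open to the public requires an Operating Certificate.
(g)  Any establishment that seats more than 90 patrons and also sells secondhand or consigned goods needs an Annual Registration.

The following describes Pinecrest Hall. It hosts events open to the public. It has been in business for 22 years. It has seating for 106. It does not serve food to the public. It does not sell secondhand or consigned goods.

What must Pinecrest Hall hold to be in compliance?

Commercial Registration, Compliance Authorization, Compliance Registration

(a) hosts events open to the public; years in business 22 < 25 → Compliance Registration required.
(b) years in business 22 ≤ 24 → Compliance Authorization required.
(c) seating 106 > 96 → Limited Seating Certificate not required.
(d) years in business 22 ≤ 29 → Commercial Registration required.
(e) does not serve food to the public; years in business 22 ≥ 16 → General Business License not required.
(f) does not serve food to the public; hosts events open to the public → Operating Certificate not required.
(g) seating 106 > 90; does not sell secondhand or consigned goods → Annual Registration not required.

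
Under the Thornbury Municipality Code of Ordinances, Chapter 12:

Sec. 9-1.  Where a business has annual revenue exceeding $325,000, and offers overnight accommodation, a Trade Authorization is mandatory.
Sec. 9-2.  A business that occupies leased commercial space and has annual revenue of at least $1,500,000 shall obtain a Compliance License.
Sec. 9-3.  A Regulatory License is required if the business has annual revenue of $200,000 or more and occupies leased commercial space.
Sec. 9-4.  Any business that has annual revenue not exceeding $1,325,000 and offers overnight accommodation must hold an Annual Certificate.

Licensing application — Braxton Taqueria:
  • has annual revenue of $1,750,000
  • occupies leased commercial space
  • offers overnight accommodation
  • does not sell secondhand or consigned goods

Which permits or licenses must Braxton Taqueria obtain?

Sec. 9-1. revenue $1,750,000 > $325,000; offers overnight accommodation → Trade Authorization required.
Sec. 9-2. occupies leased commercial space; revenue $1,750,000 ≥ $1,500,000 → Compliance License required.
Sec. 9-3. revenue $1,750,000 ≥ $200,000; occupies leased commercial space → Regulatory License required.
Sec. 9-4. revenue $1,750,000 > $1,325,000; offers overnight accommodation → Annual Certificate not required.

Compliance License, Regulatory License, Trade Authorization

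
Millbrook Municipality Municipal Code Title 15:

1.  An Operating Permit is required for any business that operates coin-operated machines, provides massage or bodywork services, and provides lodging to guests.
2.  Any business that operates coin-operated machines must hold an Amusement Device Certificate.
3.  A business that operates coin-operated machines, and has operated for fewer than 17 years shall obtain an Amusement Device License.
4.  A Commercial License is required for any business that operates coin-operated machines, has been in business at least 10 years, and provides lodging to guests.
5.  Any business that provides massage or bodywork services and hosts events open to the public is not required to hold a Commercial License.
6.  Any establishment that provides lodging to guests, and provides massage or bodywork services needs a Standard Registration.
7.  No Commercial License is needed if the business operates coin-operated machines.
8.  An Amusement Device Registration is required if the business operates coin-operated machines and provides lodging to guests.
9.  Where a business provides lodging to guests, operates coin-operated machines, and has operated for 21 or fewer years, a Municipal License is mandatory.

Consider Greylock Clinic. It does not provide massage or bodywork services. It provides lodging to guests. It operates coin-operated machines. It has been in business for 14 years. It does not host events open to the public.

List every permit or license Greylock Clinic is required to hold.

1. operates coin-operated machines; does not provide massage or bodywork services; provides lodging to guests → Operating Permit not required.
2. operates coin-operated machines → Amusement Device Certificate required.
3. operates coin-operated machines; years in business 14 < 17 → Amusement Device License required.
4. operates coin-operated machines; years in business 14 ≥ 10; provides lodging to guests → Commercial License required.
5. does not provide massage or bodywork services; does not host events open to the public → Commercial License exemption does not apply.
6. provides lodging to guests; does not provide massage or bodywork services → Standard Registration not required.
7. operates coin-operated machines → exempt from Commercial License.
8. operates coin-operated machines; provides lodging to guests → Amusement Device Registration required.
9. provides lodging to guests; operates coin-operated machines; years in business 14 ≤ 21 → Municipal License required.

Amusement Device Certificate, Amusement Device License, Amusement Device Registration, Municipal License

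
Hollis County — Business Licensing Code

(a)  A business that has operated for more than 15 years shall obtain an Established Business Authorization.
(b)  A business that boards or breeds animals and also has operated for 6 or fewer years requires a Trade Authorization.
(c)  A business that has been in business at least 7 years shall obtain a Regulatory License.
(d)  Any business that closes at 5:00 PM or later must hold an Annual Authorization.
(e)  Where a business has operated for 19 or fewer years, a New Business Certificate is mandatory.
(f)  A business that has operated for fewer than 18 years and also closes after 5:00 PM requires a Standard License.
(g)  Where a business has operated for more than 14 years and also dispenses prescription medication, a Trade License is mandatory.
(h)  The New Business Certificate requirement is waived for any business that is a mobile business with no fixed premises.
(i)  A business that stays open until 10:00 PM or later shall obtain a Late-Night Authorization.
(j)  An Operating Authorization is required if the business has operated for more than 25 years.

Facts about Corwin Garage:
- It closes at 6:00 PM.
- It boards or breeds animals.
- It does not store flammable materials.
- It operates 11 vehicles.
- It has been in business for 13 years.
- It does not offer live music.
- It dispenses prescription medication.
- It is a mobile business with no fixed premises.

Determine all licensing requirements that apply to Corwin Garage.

Annual Authorization, Regulatory License, Standard License

(a) years in business 13 ≤ 15 → Established Business Authorization not required.
(b) boards or breeds animals; years in business 13 > 6 → Trade Authorization not required.
(c) years in business 13 ≥ 7 → Regulatory License required.
(d) closes 6:00 PM, after 5:00 PM → Annual Authorization required.
(e) years in business 13 ≤ 19 → New Business Certificate required.
(f) years in business 13 < 18; closes 6:00 PM, after 5:00 PM → Standard License required.
(g) years in business 13 ≤ 14; dispenses prescription medication → Trade License not required.
(h) is a mobile business with no fixed premises → exempt from New Business Certificate.
(i) closes 6:00 PM, at/before 10:00 PM → Late-Night Authorization not required.
(j) years in business 13 ≤ 25 → Operating Authorization not required.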